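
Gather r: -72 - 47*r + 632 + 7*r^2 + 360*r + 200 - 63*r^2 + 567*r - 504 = -56*r^2 + 880*r + 256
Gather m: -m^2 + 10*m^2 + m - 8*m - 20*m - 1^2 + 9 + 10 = 9*m^2 - 27*m + 18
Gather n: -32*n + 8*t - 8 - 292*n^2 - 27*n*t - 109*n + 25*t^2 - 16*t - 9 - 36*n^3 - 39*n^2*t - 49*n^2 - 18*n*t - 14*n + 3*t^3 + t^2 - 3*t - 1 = -36*n^3 + n^2*(-39*t - 341) + n*(-45*t - 155) + 3*t^3 + 26*t^2 - 11*t - 18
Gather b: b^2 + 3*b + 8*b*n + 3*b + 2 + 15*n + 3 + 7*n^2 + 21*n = b^2 + b*(8*n + 6) + 7*n^2 + 36*n + 5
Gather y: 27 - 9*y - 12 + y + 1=16 - 8*y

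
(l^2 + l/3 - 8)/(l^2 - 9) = (l - 8/3)/(l - 3)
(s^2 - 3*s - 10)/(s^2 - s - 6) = (s - 5)/(s - 3)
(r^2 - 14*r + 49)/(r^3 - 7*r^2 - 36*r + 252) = (r - 7)/(r^2 - 36)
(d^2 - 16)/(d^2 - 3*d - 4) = (d + 4)/(d + 1)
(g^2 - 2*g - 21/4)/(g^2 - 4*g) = (g^2 - 2*g - 21/4)/(g*(g - 4))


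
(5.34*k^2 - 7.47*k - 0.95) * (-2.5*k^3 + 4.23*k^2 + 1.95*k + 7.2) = -13.35*k^5 + 41.2632*k^4 - 18.8101*k^3 + 19.863*k^2 - 55.6365*k - 6.84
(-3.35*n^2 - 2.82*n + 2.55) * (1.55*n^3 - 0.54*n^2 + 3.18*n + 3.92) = -5.1925*n^5 - 2.562*n^4 - 5.1777*n^3 - 23.4766*n^2 - 2.9454*n + 9.996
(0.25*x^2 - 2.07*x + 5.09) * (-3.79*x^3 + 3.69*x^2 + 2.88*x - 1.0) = -0.9475*x^5 + 8.7678*x^4 - 26.2094*x^3 + 12.5705*x^2 + 16.7292*x - 5.09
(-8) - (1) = -9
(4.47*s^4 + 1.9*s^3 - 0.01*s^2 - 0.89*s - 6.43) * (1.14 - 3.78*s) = -16.8966*s^5 - 2.0862*s^4 + 2.2038*s^3 + 3.3528*s^2 + 23.2908*s - 7.3302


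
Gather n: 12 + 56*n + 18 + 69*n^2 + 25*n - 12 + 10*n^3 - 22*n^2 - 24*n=10*n^3 + 47*n^2 + 57*n + 18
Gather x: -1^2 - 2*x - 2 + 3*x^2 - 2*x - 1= 3*x^2 - 4*x - 4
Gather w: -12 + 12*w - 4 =12*w - 16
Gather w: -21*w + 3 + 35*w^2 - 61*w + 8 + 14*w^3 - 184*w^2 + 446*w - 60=14*w^3 - 149*w^2 + 364*w - 49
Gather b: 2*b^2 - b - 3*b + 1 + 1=2*b^2 - 4*b + 2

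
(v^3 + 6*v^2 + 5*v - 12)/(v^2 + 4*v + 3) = (v^2 + 3*v - 4)/(v + 1)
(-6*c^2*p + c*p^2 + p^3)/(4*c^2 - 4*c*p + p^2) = p*(3*c + p)/(-2*c + p)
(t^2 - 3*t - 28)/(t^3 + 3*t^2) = (t^2 - 3*t - 28)/(t^2*(t + 3))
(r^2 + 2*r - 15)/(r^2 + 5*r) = (r - 3)/r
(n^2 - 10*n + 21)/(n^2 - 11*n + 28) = (n - 3)/(n - 4)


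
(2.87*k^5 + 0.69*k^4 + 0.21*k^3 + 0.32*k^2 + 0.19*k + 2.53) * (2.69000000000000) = 7.7203*k^5 + 1.8561*k^4 + 0.5649*k^3 + 0.8608*k^2 + 0.5111*k + 6.8057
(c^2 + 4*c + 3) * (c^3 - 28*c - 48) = c^5 + 4*c^4 - 25*c^3 - 160*c^2 - 276*c - 144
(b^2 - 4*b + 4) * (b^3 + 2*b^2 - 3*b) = b^5 - 2*b^4 - 7*b^3 + 20*b^2 - 12*b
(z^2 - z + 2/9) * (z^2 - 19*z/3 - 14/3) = z^4 - 22*z^3/3 + 17*z^2/9 + 88*z/27 - 28/27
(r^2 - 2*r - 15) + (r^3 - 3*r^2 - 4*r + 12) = r^3 - 2*r^2 - 6*r - 3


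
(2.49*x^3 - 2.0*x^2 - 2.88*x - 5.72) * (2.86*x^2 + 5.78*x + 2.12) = 7.1214*x^5 + 8.6722*x^4 - 14.518*x^3 - 37.2456*x^2 - 39.1672*x - 12.1264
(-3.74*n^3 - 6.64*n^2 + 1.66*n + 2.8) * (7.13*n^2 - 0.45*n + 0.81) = -26.6662*n^5 - 45.6602*n^4 + 11.7944*n^3 + 13.8386*n^2 + 0.0846*n + 2.268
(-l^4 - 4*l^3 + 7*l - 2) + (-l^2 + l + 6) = -l^4 - 4*l^3 - l^2 + 8*l + 4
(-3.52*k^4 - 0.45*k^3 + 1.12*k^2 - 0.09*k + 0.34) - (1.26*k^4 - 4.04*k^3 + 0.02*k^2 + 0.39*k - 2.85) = -4.78*k^4 + 3.59*k^3 + 1.1*k^2 - 0.48*k + 3.19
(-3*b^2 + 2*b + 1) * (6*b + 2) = -18*b^3 + 6*b^2 + 10*b + 2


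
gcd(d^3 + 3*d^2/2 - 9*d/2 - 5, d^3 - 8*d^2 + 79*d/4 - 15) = 1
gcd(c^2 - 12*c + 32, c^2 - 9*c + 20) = c - 4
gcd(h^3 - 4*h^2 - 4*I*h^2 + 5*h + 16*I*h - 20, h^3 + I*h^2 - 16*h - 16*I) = h^2 + h*(-4 + I) - 4*I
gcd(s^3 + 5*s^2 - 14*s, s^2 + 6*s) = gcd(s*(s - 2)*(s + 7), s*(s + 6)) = s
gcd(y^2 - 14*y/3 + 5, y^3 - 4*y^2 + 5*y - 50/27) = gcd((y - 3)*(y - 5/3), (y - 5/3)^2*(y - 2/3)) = y - 5/3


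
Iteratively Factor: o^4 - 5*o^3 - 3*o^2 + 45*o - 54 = (o - 3)*(o^3 - 2*o^2 - 9*o + 18) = (o - 3)*(o - 2)*(o^2 - 9) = (o - 3)*(o - 2)*(o + 3)*(o - 3)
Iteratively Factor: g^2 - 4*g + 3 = (g - 3)*(g - 1)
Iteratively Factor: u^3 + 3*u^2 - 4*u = (u)*(u^2 + 3*u - 4) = u*(u + 4)*(u - 1)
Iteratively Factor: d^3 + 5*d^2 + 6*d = (d + 2)*(d^2 + 3*d) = d*(d + 2)*(d + 3)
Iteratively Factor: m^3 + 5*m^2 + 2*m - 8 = (m - 1)*(m^2 + 6*m + 8) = (m - 1)*(m + 2)*(m + 4)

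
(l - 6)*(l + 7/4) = l^2 - 17*l/4 - 21/2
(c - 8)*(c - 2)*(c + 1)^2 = c^4 - 8*c^3 - 3*c^2 + 22*c + 16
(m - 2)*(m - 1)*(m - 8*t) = m^3 - 8*m^2*t - 3*m^2 + 24*m*t + 2*m - 16*t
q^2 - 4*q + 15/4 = (q - 5/2)*(q - 3/2)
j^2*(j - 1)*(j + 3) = j^4 + 2*j^3 - 3*j^2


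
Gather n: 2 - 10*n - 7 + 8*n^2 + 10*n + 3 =8*n^2 - 2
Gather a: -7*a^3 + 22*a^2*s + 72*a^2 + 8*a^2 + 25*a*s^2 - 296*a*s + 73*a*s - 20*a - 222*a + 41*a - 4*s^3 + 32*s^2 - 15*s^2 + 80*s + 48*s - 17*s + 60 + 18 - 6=-7*a^3 + a^2*(22*s + 80) + a*(25*s^2 - 223*s - 201) - 4*s^3 + 17*s^2 + 111*s + 72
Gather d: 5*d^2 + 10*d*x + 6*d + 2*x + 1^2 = 5*d^2 + d*(10*x + 6) + 2*x + 1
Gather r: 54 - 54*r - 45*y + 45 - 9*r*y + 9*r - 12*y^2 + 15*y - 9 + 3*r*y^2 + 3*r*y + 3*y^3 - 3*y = r*(3*y^2 - 6*y - 45) + 3*y^3 - 12*y^2 - 33*y + 90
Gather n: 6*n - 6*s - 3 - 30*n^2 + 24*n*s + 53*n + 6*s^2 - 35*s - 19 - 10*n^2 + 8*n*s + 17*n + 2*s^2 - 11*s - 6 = -40*n^2 + n*(32*s + 76) + 8*s^2 - 52*s - 28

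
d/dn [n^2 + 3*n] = 2*n + 3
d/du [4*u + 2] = 4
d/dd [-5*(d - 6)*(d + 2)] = 20 - 10*d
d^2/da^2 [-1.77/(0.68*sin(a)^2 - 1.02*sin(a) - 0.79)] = (-3.273792*sin(a)^4 + 3.683016*sin(a)^3 - 0.734195999999999*sin(a)^2 - 5.939766*sin(a) + 5.584704)/(-0.68*sin(a)^2 + 1.02*sin(a) + 0.79)^3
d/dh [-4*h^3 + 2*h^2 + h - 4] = -12*h^2 + 4*h + 1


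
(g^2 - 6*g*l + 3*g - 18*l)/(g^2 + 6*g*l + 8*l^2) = (g^2 - 6*g*l + 3*g - 18*l)/(g^2 + 6*g*l + 8*l^2)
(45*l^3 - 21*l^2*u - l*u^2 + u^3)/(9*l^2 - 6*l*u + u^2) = 5*l + u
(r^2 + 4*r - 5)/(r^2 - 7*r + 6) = (r + 5)/(r - 6)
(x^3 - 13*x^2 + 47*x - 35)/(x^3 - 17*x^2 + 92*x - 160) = (x^2 - 8*x + 7)/(x^2 - 12*x + 32)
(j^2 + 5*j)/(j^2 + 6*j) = (j + 5)/(j + 6)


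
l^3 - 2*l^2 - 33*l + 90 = (l - 5)*(l - 3)*(l + 6)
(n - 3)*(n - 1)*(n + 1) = n^3 - 3*n^2 - n + 3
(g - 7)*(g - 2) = g^2 - 9*g + 14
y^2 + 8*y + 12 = (y + 2)*(y + 6)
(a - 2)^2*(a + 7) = a^3 + 3*a^2 - 24*a + 28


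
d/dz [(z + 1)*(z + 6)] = 2*z + 7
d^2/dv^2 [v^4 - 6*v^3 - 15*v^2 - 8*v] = 12*v^2 - 36*v - 30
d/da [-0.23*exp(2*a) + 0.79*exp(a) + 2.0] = (0.79 - 0.46*exp(a))*exp(a)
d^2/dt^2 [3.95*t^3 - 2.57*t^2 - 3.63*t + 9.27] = 23.7*t - 5.14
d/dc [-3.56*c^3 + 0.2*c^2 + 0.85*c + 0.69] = -10.68*c^2 + 0.4*c + 0.85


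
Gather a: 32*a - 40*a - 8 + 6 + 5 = 3 - 8*a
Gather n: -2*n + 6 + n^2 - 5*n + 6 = n^2 - 7*n + 12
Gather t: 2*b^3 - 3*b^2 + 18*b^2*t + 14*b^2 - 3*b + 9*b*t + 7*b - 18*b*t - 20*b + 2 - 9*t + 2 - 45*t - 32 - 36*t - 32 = 2*b^3 + 11*b^2 - 16*b + t*(18*b^2 - 9*b - 90) - 60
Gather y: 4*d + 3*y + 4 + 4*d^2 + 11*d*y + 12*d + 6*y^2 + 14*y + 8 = 4*d^2 + 16*d + 6*y^2 + y*(11*d + 17) + 12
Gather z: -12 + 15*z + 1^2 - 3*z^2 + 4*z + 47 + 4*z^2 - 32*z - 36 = z^2 - 13*z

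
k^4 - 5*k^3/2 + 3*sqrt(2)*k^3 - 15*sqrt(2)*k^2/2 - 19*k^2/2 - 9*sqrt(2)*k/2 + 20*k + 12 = (k - 3)*(k + 1/2)*(k - sqrt(2))*(k + 4*sqrt(2))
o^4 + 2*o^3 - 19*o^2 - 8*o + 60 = (o - 3)*(o - 2)*(o + 2)*(o + 5)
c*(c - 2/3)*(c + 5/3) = c^3 + c^2 - 10*c/9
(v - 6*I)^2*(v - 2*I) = v^3 - 14*I*v^2 - 60*v + 72*I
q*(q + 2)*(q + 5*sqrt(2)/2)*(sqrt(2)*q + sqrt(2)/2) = sqrt(2)*q^4 + 5*sqrt(2)*q^3/2 + 5*q^3 + sqrt(2)*q^2 + 25*q^2/2 + 5*q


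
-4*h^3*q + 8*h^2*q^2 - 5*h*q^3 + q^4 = q*(-2*h + q)^2*(-h + q)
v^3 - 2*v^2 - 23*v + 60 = (v - 4)*(v - 3)*(v + 5)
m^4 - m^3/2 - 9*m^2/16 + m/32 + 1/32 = (m - 1)*(m - 1/4)*(m + 1/4)*(m + 1/2)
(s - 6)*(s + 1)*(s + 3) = s^3 - 2*s^2 - 21*s - 18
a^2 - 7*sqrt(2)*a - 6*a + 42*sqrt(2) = (a - 6)*(a - 7*sqrt(2))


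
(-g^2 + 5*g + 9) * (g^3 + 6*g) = -g^5 + 5*g^4 + 3*g^3 + 30*g^2 + 54*g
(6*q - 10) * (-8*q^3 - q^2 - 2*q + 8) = -48*q^4 + 74*q^3 - 2*q^2 + 68*q - 80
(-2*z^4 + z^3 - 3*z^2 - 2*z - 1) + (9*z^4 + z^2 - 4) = 7*z^4 + z^3 - 2*z^2 - 2*z - 5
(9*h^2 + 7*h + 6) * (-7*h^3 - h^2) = -63*h^5 - 58*h^4 - 49*h^3 - 6*h^2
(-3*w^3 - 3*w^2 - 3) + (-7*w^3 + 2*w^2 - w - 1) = -10*w^3 - w^2 - w - 4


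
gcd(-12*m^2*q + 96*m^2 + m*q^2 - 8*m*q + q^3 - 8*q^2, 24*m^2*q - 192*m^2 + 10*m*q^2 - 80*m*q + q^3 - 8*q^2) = 4*m*q - 32*m + q^2 - 8*q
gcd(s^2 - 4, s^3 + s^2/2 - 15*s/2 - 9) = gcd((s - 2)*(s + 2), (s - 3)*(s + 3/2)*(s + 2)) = s + 2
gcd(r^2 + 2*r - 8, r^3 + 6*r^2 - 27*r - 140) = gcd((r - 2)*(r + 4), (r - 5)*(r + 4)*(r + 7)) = r + 4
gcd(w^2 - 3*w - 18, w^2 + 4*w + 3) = w + 3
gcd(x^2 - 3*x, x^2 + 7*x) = x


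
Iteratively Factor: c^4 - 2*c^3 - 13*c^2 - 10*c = (c + 1)*(c^3 - 3*c^2 - 10*c) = (c - 5)*(c + 1)*(c^2 + 2*c) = c*(c - 5)*(c + 1)*(c + 2)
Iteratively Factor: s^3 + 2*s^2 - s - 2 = (s + 1)*(s^2 + s - 2) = (s - 1)*(s + 1)*(s + 2)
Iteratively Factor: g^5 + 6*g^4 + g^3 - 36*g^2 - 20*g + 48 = (g + 3)*(g^4 + 3*g^3 - 8*g^2 - 12*g + 16) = (g + 3)*(g + 4)*(g^3 - g^2 - 4*g + 4) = (g - 2)*(g + 3)*(g + 4)*(g^2 + g - 2) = (g - 2)*(g - 1)*(g + 3)*(g + 4)*(g + 2)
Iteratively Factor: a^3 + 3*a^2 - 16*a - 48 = (a + 3)*(a^2 - 16) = (a - 4)*(a + 3)*(a + 4)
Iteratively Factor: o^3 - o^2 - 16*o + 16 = (o - 4)*(o^2 + 3*o - 4) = (o - 4)*(o + 4)*(o - 1)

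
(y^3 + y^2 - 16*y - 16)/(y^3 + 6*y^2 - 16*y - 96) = (y + 1)/(y + 6)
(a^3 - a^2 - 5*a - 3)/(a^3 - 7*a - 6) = (a + 1)/(a + 2)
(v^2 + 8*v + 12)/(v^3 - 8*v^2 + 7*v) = (v^2 + 8*v + 12)/(v*(v^2 - 8*v + 7))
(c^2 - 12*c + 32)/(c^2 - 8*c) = (c - 4)/c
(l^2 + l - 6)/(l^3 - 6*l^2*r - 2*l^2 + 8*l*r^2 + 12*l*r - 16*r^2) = (l + 3)/(l^2 - 6*l*r + 8*r^2)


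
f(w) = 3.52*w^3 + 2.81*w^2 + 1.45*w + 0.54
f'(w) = 10.56*w^2 + 5.62*w + 1.45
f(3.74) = 229.41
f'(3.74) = 170.18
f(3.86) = 250.45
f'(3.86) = 180.48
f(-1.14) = -2.68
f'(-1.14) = 8.77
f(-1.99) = -18.96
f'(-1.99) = 32.08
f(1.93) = 39.11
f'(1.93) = 51.63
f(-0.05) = 0.47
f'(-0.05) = 1.20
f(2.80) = 103.90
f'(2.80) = 99.98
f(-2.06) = -21.29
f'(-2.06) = 34.69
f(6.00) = 870.72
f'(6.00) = 415.33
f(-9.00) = -2350.98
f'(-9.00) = 806.23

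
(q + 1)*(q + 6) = q^2 + 7*q + 6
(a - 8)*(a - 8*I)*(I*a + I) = I*a^3 + 8*a^2 - 7*I*a^2 - 56*a - 8*I*a - 64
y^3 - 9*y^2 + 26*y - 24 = (y - 4)*(y - 3)*(y - 2)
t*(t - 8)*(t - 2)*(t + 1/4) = t^4 - 39*t^3/4 + 27*t^2/2 + 4*t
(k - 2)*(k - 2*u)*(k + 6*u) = k^3 + 4*k^2*u - 2*k^2 - 12*k*u^2 - 8*k*u + 24*u^2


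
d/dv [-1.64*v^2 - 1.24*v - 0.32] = -3.28*v - 1.24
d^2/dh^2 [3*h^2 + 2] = 6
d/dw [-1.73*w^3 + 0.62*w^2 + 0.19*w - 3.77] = -5.19*w^2 + 1.24*w + 0.19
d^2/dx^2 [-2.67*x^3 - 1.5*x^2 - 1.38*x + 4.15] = -16.02*x - 3.0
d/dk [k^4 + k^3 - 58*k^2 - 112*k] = 4*k^3 + 3*k^2 - 116*k - 112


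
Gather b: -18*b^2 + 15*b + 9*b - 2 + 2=-18*b^2 + 24*b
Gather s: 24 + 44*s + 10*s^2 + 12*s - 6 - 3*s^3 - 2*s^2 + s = -3*s^3 + 8*s^2 + 57*s + 18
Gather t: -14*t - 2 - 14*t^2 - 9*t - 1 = -14*t^2 - 23*t - 3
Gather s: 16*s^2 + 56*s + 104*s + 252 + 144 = 16*s^2 + 160*s + 396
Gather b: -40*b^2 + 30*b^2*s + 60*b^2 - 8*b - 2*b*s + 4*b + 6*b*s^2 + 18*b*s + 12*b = b^2*(30*s + 20) + b*(6*s^2 + 16*s + 8)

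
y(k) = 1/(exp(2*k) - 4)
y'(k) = -2*exp(2*k)/(exp(2*k) - 4)^2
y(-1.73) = -0.25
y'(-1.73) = -0.00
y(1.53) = 0.06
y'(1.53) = -0.14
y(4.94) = 0.00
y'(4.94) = -0.00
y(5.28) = 0.00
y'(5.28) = -0.00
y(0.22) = -0.41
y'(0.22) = -0.52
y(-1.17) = -0.26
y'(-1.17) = -0.01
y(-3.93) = -0.25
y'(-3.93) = -0.00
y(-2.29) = -0.25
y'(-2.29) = -0.00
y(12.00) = 0.00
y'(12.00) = 0.00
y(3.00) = 0.00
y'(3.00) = -0.00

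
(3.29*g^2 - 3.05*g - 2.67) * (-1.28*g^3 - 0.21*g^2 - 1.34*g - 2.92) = -4.2112*g^5 + 3.2131*g^4 - 0.350500000000001*g^3 - 4.9591*g^2 + 12.4838*g + 7.7964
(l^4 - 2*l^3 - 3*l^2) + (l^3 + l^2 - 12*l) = l^4 - l^3 - 2*l^2 - 12*l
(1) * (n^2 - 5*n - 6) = n^2 - 5*n - 6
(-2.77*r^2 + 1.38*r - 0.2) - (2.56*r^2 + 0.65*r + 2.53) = -5.33*r^2 + 0.73*r - 2.73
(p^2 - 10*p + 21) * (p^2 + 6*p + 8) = p^4 - 4*p^3 - 31*p^2 + 46*p + 168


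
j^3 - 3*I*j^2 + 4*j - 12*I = (j - 3*I)*(j - 2*I)*(j + 2*I)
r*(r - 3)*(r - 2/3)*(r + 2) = r^4 - 5*r^3/3 - 16*r^2/3 + 4*r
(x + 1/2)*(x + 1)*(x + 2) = x^3 + 7*x^2/2 + 7*x/2 + 1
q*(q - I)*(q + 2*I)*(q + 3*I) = q^4 + 4*I*q^3 - q^2 + 6*I*q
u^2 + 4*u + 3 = (u + 1)*(u + 3)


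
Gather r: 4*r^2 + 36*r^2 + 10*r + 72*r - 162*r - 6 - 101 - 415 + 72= 40*r^2 - 80*r - 450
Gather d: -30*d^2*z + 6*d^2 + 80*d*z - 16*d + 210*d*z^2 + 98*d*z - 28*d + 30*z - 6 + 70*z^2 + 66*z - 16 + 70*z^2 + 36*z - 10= d^2*(6 - 30*z) + d*(210*z^2 + 178*z - 44) + 140*z^2 + 132*z - 32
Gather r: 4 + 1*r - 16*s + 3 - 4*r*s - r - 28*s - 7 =-4*r*s - 44*s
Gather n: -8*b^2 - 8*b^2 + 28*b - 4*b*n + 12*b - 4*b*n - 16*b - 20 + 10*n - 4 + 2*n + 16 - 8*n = -16*b^2 + 24*b + n*(4 - 8*b) - 8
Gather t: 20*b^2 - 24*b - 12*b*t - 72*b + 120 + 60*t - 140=20*b^2 - 96*b + t*(60 - 12*b) - 20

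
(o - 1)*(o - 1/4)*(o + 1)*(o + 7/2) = o^4 + 13*o^3/4 - 15*o^2/8 - 13*o/4 + 7/8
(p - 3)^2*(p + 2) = p^3 - 4*p^2 - 3*p + 18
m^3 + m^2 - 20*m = m*(m - 4)*(m + 5)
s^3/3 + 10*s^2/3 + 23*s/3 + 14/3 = (s/3 + 1/3)*(s + 2)*(s + 7)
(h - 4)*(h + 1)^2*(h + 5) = h^4 + 3*h^3 - 17*h^2 - 39*h - 20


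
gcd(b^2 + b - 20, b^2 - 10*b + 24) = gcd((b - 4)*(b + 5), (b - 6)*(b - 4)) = b - 4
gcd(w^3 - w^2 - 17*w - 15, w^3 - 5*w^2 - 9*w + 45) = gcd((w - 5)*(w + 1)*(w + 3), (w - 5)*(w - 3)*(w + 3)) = w^2 - 2*w - 15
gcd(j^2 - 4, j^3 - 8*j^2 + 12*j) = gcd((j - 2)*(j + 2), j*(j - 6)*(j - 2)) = j - 2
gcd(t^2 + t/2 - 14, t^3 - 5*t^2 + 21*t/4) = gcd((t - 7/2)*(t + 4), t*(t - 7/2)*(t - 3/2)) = t - 7/2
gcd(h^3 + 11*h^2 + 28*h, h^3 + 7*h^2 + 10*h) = h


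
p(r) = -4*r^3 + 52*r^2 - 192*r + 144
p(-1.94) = 741.39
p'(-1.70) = -403.48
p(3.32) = -66.65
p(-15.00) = 28224.00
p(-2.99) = 1289.89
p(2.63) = -74.05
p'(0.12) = -179.69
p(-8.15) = 7328.14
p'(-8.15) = -1836.67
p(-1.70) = 640.33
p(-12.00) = 16848.00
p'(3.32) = 21.01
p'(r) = -12*r^2 + 104*r - 192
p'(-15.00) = -4452.00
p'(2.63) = -1.48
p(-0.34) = 215.45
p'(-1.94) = -438.92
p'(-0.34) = -228.75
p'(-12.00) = -3168.00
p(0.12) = 121.70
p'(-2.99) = -610.24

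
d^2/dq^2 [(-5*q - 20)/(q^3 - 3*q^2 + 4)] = 30*(-3*q^2*(q - 2)^2*(q + 4) + (q^2 - 2*q + (q - 1)*(q + 4))*(q^3 - 3*q^2 + 4))/(q^3 - 3*q^2 + 4)^3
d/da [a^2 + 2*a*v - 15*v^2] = 2*a + 2*v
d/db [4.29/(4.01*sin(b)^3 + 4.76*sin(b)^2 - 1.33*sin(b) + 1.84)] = (-51.6087*sin(b)^2 - 40.8408*sin(b) + 5.7057)*cos(b)/(4.01*sin(b)^3 + 4.76*sin(b)^2 - 1.33*sin(b) + 1.84)^2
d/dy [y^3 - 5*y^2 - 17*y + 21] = 3*y^2 - 10*y - 17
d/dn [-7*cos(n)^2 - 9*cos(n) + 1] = (14*cos(n) + 9)*sin(n)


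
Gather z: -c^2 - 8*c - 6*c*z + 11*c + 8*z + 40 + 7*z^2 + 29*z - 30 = -c^2 + 3*c + 7*z^2 + z*(37 - 6*c) + 10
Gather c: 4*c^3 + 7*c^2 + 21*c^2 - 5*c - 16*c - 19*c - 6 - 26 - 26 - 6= 4*c^3 + 28*c^2 - 40*c - 64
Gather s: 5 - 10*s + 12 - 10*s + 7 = 24 - 20*s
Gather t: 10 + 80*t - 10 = 80*t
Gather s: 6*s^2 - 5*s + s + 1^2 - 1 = 6*s^2 - 4*s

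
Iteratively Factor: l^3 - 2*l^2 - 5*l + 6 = (l - 3)*(l^2 + l - 2) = (l - 3)*(l + 2)*(l - 1)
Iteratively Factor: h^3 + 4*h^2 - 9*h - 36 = (h + 4)*(h^2 - 9) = (h + 3)*(h + 4)*(h - 3)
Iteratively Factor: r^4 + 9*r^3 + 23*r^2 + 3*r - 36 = (r + 3)*(r^3 + 6*r^2 + 5*r - 12) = (r + 3)*(r + 4)*(r^2 + 2*r - 3) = (r - 1)*(r + 3)*(r + 4)*(r + 3)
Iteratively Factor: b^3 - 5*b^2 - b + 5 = (b - 1)*(b^2 - 4*b - 5) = (b - 5)*(b - 1)*(b + 1)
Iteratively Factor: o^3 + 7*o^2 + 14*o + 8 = (o + 1)*(o^2 + 6*o + 8) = (o + 1)*(o + 4)*(o + 2)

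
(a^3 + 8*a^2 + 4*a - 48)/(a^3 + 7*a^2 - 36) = (a + 4)/(a + 3)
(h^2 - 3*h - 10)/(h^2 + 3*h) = (h^2 - 3*h - 10)/(h*(h + 3))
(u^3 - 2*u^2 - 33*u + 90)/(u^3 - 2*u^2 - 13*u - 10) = (u^2 + 3*u - 18)/(u^2 + 3*u + 2)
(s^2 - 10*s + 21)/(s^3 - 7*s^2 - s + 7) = (s - 3)/(s^2 - 1)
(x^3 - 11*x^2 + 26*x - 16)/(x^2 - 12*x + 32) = (x^2 - 3*x + 2)/(x - 4)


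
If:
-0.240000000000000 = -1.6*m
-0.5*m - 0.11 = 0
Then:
No Solution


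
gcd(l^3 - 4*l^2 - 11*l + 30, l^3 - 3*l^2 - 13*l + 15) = l^2 - 2*l - 15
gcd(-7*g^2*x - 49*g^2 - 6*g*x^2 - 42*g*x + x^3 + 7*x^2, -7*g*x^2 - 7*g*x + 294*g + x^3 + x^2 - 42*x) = -7*g*x - 49*g + x^2 + 7*x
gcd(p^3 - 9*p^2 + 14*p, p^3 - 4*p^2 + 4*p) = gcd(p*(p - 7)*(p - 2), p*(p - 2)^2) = p^2 - 2*p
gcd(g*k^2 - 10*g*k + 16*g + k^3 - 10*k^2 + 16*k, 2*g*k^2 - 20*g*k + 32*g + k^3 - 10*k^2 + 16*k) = k^2 - 10*k + 16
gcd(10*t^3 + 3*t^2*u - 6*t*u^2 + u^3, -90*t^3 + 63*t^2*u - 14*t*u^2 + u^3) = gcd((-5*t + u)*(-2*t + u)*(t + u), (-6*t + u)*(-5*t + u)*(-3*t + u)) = 5*t - u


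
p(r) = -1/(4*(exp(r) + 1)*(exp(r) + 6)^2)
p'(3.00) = 0.00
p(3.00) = 0.00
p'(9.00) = 0.00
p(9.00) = 0.00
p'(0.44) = 0.00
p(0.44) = -0.00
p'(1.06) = 0.00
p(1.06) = -0.00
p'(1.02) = 0.00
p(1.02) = -0.00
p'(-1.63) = 0.00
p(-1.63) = -0.01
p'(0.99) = 0.00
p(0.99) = -0.00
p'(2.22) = 0.00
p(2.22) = -0.00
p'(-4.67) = 0.00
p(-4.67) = -0.01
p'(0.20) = 0.00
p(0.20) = -0.00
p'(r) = exp(r)/(2*(exp(r) + 1)*(exp(r) + 6)^3) + exp(r)/(4*(exp(r) + 1)^2*(exp(r) + 6)^2)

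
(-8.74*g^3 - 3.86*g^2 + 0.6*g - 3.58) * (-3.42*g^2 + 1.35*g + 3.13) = 29.8908*g^5 + 1.4022*g^4 - 34.6192*g^3 + 0.971800000000002*g^2 - 2.955*g - 11.2054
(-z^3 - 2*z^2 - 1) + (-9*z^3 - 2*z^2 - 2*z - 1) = -10*z^3 - 4*z^2 - 2*z - 2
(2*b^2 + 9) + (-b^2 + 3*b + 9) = b^2 + 3*b + 18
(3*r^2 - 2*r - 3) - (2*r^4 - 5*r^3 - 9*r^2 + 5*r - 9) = -2*r^4 + 5*r^3 + 12*r^2 - 7*r + 6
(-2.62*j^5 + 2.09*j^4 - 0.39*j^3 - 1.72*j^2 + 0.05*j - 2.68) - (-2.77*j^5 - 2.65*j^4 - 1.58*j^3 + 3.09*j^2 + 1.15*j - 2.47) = 0.15*j^5 + 4.74*j^4 + 1.19*j^3 - 4.81*j^2 - 1.1*j - 0.21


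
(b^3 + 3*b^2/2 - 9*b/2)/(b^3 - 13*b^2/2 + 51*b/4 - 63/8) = 4*b*(b + 3)/(4*b^2 - 20*b + 21)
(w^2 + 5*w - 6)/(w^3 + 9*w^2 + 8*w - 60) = (w - 1)/(w^2 + 3*w - 10)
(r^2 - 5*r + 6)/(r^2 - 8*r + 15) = (r - 2)/(r - 5)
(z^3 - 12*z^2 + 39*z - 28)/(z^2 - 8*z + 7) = z - 4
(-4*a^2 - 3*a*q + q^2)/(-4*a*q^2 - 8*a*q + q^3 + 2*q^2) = (a + q)/(q*(q + 2))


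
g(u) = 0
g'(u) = 0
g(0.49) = 0.00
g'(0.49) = 0.00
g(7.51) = 0.00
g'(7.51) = 0.00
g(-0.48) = 0.00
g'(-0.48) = 0.00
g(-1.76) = 0.00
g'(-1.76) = 0.00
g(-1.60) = 0.00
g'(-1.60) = 0.00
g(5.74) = 0.00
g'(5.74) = 0.00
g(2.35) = 0.00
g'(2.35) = 0.00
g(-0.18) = 0.00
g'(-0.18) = 0.00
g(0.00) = 0.00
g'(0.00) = 0.00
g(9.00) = 0.00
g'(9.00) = 0.00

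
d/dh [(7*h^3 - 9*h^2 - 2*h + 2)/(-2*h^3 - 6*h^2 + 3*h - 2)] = (-60*h^4 + 34*h^3 - 69*h^2 + 60*h - 2)/(4*h^6 + 24*h^5 + 24*h^4 - 28*h^3 + 33*h^2 - 12*h + 4)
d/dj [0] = 0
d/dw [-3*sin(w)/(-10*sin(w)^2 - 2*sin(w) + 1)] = 3*(5*cos(2*w) - 6)*cos(w)/(10*sin(w)^2 + 2*sin(w) - 1)^2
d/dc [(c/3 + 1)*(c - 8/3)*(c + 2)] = c^2 + 14*c/9 - 22/9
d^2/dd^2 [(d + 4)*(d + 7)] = 2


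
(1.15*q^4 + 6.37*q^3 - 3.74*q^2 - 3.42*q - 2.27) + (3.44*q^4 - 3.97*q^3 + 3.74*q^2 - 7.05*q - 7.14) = 4.59*q^4 + 2.4*q^3 - 10.47*q - 9.41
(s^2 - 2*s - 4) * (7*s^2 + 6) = 7*s^4 - 14*s^3 - 22*s^2 - 12*s - 24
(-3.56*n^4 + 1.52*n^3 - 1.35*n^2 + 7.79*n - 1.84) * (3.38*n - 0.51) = -12.0328*n^5 + 6.9532*n^4 - 5.3382*n^3 + 27.0187*n^2 - 10.1921*n + 0.9384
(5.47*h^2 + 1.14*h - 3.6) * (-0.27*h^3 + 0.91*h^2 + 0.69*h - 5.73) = -1.4769*h^5 + 4.6699*h^4 + 5.7837*h^3 - 33.8325*h^2 - 9.0162*h + 20.628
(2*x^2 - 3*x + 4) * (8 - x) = -2*x^3 + 19*x^2 - 28*x + 32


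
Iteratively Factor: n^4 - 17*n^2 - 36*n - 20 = (n + 2)*(n^3 - 2*n^2 - 13*n - 10) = (n + 1)*(n + 2)*(n^2 - 3*n - 10) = (n - 5)*(n + 1)*(n + 2)*(n + 2)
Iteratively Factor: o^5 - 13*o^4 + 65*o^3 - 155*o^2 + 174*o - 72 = (o - 3)*(o^4 - 10*o^3 + 35*o^2 - 50*o + 24) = (o - 3)*(o - 1)*(o^3 - 9*o^2 + 26*o - 24) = (o - 3)^2*(o - 1)*(o^2 - 6*o + 8) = (o - 3)^2*(o - 2)*(o - 1)*(o - 4)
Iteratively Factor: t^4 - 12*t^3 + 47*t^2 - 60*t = (t - 4)*(t^3 - 8*t^2 + 15*t) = (t - 4)*(t - 3)*(t^2 - 5*t) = (t - 5)*(t - 4)*(t - 3)*(t)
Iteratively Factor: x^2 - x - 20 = (x - 5)*(x + 4)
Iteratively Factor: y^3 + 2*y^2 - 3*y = (y + 3)*(y^2 - y) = y*(y + 3)*(y - 1)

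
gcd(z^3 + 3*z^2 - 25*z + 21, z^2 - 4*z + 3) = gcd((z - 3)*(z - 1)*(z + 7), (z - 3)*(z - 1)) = z^2 - 4*z + 3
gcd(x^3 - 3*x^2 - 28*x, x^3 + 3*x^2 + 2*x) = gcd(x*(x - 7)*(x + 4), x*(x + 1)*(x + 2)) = x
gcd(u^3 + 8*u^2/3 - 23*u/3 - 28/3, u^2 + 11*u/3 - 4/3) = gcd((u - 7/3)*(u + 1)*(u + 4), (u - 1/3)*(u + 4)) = u + 4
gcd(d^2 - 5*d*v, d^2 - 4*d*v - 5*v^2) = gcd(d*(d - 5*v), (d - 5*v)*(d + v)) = -d + 5*v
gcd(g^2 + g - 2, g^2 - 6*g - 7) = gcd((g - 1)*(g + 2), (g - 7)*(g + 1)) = 1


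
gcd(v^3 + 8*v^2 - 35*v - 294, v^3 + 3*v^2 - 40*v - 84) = v^2 + v - 42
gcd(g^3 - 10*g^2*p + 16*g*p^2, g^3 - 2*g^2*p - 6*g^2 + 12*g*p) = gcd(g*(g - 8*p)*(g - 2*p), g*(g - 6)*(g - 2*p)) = -g^2 + 2*g*p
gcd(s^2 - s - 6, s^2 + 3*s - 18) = s - 3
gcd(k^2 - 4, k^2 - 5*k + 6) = k - 2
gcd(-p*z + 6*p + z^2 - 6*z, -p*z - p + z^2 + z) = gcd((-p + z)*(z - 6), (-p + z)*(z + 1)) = -p + z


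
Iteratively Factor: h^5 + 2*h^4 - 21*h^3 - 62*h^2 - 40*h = (h + 4)*(h^4 - 2*h^3 - 13*h^2 - 10*h) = (h - 5)*(h + 4)*(h^3 + 3*h^2 + 2*h) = h*(h - 5)*(h + 4)*(h^2 + 3*h + 2) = h*(h - 5)*(h + 2)*(h + 4)*(h + 1)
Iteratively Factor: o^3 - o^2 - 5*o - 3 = (o + 1)*(o^2 - 2*o - 3) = (o - 3)*(o + 1)*(o + 1)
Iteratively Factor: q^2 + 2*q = (q)*(q + 2)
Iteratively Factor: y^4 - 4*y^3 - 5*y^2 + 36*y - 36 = (y - 2)*(y^3 - 2*y^2 - 9*y + 18) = (y - 3)*(y - 2)*(y^2 + y - 6) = (y - 3)*(y - 2)^2*(y + 3)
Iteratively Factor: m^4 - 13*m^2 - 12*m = (m + 3)*(m^3 - 3*m^2 - 4*m) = (m - 4)*(m + 3)*(m^2 + m) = m*(m - 4)*(m + 3)*(m + 1)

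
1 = 1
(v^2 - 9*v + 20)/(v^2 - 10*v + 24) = (v - 5)/(v - 6)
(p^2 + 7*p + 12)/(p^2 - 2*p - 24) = (p + 3)/(p - 6)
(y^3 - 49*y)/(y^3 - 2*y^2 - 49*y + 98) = y/(y - 2)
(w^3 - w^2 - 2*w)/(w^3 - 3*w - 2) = w/(w + 1)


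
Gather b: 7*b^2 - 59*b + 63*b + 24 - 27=7*b^2 + 4*b - 3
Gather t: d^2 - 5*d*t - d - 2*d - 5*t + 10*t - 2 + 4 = d^2 - 3*d + t*(5 - 5*d) + 2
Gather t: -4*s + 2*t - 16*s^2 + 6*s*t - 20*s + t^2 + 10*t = -16*s^2 - 24*s + t^2 + t*(6*s + 12)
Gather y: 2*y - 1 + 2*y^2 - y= 2*y^2 + y - 1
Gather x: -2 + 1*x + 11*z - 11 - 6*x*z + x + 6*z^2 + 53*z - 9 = x*(2 - 6*z) + 6*z^2 + 64*z - 22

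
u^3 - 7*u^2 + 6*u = u*(u - 6)*(u - 1)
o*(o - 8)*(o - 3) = o^3 - 11*o^2 + 24*o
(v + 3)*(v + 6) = v^2 + 9*v + 18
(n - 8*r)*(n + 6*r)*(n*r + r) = n^3*r - 2*n^2*r^2 + n^2*r - 48*n*r^3 - 2*n*r^2 - 48*r^3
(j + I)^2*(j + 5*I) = j^3 + 7*I*j^2 - 11*j - 5*I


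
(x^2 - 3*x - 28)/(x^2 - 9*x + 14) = (x + 4)/(x - 2)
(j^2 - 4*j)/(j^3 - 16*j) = 1/(j + 4)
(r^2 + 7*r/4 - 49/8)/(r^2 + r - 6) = (r^2 + 7*r/4 - 49/8)/(r^2 + r - 6)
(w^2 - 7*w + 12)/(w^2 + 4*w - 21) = (w - 4)/(w + 7)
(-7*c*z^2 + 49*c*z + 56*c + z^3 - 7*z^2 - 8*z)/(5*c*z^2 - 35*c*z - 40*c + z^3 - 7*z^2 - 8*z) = (-7*c + z)/(5*c + z)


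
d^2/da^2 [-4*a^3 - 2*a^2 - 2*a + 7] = -24*a - 4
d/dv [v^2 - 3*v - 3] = 2*v - 3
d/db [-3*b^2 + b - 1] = 1 - 6*b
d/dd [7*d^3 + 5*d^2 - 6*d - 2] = 21*d^2 + 10*d - 6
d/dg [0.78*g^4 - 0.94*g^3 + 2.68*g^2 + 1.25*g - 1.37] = 3.12*g^3 - 2.82*g^2 + 5.36*g + 1.25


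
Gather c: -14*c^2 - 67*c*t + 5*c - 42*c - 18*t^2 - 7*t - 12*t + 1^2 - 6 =-14*c^2 + c*(-67*t - 37) - 18*t^2 - 19*t - 5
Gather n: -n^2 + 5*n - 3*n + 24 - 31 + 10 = -n^2 + 2*n + 3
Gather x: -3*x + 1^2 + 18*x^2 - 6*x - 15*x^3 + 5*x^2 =-15*x^3 + 23*x^2 - 9*x + 1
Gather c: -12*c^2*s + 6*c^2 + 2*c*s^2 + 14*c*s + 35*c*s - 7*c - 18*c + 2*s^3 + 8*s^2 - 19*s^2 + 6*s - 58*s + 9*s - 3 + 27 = c^2*(6 - 12*s) + c*(2*s^2 + 49*s - 25) + 2*s^3 - 11*s^2 - 43*s + 24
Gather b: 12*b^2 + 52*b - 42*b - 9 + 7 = 12*b^2 + 10*b - 2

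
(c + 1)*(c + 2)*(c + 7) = c^3 + 10*c^2 + 23*c + 14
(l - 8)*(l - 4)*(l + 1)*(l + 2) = l^4 - 9*l^3 - 2*l^2 + 72*l + 64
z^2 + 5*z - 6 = (z - 1)*(z + 6)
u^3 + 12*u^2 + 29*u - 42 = (u - 1)*(u + 6)*(u + 7)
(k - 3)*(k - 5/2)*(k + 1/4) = k^3 - 21*k^2/4 + 49*k/8 + 15/8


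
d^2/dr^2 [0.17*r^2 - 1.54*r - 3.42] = 0.340000000000000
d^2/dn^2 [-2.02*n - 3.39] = 0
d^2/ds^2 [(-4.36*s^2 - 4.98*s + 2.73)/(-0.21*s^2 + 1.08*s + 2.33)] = (2.416932*s^3 + 12.07773*s^2 + 18.335268*s + 13.236542)/(0.009261*s^6 - 0.142884*s^5 + 0.426573*s^4 + 1.910952*s^3 - 4.732929*s^2 - 17.589636*s - 12.649337)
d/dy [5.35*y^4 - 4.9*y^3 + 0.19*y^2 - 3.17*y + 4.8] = 21.4*y^3 - 14.7*y^2 + 0.38*y - 3.17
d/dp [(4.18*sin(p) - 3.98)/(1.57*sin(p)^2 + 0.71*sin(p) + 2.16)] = (-6.5626*sin(p)^2 + 12.4972*sin(p) + 11.8546)*cos(p)/(2.4649*sin(p)^4 + 2.2294*sin(p)^3 + 7.2865*sin(p)^2 + 3.0672*sin(p) + 4.6656)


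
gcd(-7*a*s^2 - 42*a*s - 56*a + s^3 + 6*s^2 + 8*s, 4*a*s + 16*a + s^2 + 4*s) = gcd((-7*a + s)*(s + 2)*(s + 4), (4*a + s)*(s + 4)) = s + 4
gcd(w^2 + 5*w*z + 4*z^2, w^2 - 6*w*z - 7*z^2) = w + z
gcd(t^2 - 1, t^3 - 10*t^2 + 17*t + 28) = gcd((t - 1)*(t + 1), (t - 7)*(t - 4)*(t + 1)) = t + 1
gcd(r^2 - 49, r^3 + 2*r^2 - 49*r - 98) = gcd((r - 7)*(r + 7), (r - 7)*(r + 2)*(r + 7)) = r^2 - 49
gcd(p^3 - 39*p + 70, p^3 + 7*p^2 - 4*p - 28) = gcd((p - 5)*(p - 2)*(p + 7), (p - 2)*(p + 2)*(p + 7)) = p^2 + 5*p - 14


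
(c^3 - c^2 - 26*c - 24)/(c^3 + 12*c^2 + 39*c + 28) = (c - 6)/(c + 7)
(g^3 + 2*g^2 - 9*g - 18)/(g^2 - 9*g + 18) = (g^2 + 5*g + 6)/(g - 6)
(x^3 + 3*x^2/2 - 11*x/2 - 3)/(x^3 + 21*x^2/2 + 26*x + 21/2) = (x - 2)/(x + 7)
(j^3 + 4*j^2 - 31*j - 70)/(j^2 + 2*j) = j + 2 - 35/j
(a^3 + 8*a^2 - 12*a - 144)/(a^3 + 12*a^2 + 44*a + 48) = (a^2 + 2*a - 24)/(a^2 + 6*a + 8)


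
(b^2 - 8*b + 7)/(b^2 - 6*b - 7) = (b - 1)/(b + 1)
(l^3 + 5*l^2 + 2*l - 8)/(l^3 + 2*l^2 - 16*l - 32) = (l - 1)/(l - 4)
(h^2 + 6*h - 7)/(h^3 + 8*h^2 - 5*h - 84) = (h - 1)/(h^2 + h - 12)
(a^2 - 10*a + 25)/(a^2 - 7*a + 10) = (a - 5)/(a - 2)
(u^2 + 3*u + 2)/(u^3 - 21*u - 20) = (u + 2)/(u^2 - u - 20)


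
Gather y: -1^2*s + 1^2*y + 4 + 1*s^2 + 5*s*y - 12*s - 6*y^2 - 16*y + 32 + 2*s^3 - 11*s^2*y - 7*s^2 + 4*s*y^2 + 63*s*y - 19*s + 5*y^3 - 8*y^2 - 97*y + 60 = 2*s^3 - 6*s^2 - 32*s + 5*y^3 + y^2*(4*s - 14) + y*(-11*s^2 + 68*s - 112) + 96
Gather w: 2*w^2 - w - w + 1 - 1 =2*w^2 - 2*w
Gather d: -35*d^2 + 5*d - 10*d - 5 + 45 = -35*d^2 - 5*d + 40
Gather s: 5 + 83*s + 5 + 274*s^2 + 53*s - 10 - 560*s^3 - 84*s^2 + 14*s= -560*s^3 + 190*s^2 + 150*s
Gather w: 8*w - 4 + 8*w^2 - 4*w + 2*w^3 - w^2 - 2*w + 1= 2*w^3 + 7*w^2 + 2*w - 3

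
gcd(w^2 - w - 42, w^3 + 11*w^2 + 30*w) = w + 6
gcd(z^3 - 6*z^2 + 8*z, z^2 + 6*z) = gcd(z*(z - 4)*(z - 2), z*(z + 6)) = z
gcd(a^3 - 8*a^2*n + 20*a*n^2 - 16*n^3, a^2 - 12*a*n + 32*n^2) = a - 4*n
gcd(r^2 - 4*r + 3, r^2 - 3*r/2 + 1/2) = r - 1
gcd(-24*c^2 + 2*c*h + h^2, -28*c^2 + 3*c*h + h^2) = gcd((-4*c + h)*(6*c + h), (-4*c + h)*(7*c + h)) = 4*c - h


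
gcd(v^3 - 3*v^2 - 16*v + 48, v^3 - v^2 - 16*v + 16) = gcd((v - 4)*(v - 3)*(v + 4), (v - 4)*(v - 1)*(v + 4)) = v^2 - 16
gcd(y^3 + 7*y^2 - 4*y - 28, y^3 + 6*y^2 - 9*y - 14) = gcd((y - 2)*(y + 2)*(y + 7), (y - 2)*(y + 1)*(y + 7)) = y^2 + 5*y - 14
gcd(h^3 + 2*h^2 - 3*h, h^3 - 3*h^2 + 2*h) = h^2 - h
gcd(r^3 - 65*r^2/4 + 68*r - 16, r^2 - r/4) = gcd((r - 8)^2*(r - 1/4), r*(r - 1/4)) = r - 1/4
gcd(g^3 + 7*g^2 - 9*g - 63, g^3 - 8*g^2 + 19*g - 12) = g - 3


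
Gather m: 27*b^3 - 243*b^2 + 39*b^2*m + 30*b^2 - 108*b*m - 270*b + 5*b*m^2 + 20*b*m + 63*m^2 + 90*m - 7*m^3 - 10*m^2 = 27*b^3 - 213*b^2 - 270*b - 7*m^3 + m^2*(5*b + 53) + m*(39*b^2 - 88*b + 90)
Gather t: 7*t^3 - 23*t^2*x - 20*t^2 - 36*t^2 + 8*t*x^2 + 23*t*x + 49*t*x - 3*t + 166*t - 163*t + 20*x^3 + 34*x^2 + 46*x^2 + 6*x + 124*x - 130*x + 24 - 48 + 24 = 7*t^3 + t^2*(-23*x - 56) + t*(8*x^2 + 72*x) + 20*x^3 + 80*x^2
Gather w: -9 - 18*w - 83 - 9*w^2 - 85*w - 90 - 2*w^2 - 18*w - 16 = -11*w^2 - 121*w - 198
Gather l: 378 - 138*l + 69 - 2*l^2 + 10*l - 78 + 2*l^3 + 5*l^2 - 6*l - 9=2*l^3 + 3*l^2 - 134*l + 360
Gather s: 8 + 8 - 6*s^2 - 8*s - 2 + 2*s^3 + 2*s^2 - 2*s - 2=2*s^3 - 4*s^2 - 10*s + 12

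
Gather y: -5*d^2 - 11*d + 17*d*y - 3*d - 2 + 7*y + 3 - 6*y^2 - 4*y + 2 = -5*d^2 - 14*d - 6*y^2 + y*(17*d + 3) + 3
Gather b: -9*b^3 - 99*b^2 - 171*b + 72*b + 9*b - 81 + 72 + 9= -9*b^3 - 99*b^2 - 90*b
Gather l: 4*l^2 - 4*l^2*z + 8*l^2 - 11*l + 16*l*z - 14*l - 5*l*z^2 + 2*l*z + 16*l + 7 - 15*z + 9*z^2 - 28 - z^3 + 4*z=l^2*(12 - 4*z) + l*(-5*z^2 + 18*z - 9) - z^3 + 9*z^2 - 11*z - 21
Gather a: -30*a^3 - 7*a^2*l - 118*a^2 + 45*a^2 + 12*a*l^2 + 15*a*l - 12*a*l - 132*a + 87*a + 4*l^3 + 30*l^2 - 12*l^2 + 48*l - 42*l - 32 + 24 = -30*a^3 + a^2*(-7*l - 73) + a*(12*l^2 + 3*l - 45) + 4*l^3 + 18*l^2 + 6*l - 8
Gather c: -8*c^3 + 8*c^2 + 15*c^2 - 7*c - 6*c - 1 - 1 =-8*c^3 + 23*c^2 - 13*c - 2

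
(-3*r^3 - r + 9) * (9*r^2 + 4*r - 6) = -27*r^5 - 12*r^4 + 9*r^3 + 77*r^2 + 42*r - 54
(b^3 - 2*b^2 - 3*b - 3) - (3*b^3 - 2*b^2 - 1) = -2*b^3 - 3*b - 2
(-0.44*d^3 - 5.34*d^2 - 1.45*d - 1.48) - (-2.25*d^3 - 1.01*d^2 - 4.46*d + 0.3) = 1.81*d^3 - 4.33*d^2 + 3.01*d - 1.78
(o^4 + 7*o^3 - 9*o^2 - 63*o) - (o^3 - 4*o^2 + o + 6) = o^4 + 6*o^3 - 5*o^2 - 64*o - 6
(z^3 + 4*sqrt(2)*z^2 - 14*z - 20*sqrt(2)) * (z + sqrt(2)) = z^4 + 5*sqrt(2)*z^3 - 6*z^2 - 34*sqrt(2)*z - 40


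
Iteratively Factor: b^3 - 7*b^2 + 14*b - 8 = (b - 4)*(b^2 - 3*b + 2) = (b - 4)*(b - 2)*(b - 1)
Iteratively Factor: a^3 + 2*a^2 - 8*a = (a + 4)*(a^2 - 2*a) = (a - 2)*(a + 4)*(a)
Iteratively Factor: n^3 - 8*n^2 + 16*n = (n - 4)*(n^2 - 4*n) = n*(n - 4)*(n - 4)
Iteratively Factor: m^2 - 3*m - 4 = (m + 1)*(m - 4)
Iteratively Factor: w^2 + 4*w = (w + 4)*(w)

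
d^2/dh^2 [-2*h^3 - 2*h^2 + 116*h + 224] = -12*h - 4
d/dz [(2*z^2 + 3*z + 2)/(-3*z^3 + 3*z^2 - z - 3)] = (6*z^4 + 18*z^3 + 7*z^2 - 24*z - 7)/(9*z^6 - 18*z^5 + 15*z^4 + 12*z^3 - 17*z^2 + 6*z + 9)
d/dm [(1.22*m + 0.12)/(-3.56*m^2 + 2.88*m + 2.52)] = (4.3432*m^2 + 0.8544*m + 2.7288)/(12.6736*m^4 - 20.5056*m^3 - 9.648*m^2 + 14.5152*m + 6.3504)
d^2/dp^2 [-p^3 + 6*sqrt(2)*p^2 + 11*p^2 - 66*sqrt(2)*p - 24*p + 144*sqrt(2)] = -6*p + 12*sqrt(2) + 22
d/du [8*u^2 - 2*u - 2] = 16*u - 2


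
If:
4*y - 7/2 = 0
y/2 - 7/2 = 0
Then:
No Solution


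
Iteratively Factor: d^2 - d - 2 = (d - 2)*(d + 1)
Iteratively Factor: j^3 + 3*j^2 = (j + 3)*(j^2) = j*(j + 3)*(j)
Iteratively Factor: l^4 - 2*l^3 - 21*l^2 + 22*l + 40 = (l - 2)*(l^3 - 21*l - 20) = (l - 5)*(l - 2)*(l^2 + 5*l + 4) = (l - 5)*(l - 2)*(l + 1)*(l + 4)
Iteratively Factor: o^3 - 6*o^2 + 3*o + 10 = (o + 1)*(o^2 - 7*o + 10) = (o - 5)*(o + 1)*(o - 2)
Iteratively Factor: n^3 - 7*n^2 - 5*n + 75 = (n - 5)*(n^2 - 2*n - 15) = (n - 5)*(n + 3)*(n - 5)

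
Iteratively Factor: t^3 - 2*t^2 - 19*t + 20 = (t - 1)*(t^2 - t - 20) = (t - 1)*(t + 4)*(t - 5)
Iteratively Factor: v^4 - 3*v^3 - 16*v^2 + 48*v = (v)*(v^3 - 3*v^2 - 16*v + 48) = v*(v - 3)*(v^2 - 16) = v*(v - 4)*(v - 3)*(v + 4)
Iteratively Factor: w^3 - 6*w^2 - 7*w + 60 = (w - 5)*(w^2 - w - 12) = (w - 5)*(w - 4)*(w + 3)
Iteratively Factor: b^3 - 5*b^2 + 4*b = (b - 4)*(b^2 - b) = (b - 4)*(b - 1)*(b)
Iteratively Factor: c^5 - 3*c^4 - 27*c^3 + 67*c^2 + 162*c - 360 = (c - 5)*(c^4 + 2*c^3 - 17*c^2 - 18*c + 72) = (c - 5)*(c - 2)*(c^3 + 4*c^2 - 9*c - 36) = (c - 5)*(c - 3)*(c - 2)*(c^2 + 7*c + 12) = (c - 5)*(c - 3)*(c - 2)*(c + 4)*(c + 3)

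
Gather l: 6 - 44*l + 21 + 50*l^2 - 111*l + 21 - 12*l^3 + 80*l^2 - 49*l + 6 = -12*l^3 + 130*l^2 - 204*l + 54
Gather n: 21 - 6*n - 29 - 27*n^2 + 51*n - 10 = -27*n^2 + 45*n - 18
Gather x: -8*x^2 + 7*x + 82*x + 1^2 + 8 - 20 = -8*x^2 + 89*x - 11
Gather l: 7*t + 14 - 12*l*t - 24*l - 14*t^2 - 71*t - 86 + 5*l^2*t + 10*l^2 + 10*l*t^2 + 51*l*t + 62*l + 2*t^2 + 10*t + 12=l^2*(5*t + 10) + l*(10*t^2 + 39*t + 38) - 12*t^2 - 54*t - 60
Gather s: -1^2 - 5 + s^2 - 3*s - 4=s^2 - 3*s - 10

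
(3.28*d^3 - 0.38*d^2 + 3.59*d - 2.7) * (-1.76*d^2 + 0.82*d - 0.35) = -5.7728*d^5 + 3.3584*d^4 - 7.778*d^3 + 7.8288*d^2 - 3.4705*d + 0.945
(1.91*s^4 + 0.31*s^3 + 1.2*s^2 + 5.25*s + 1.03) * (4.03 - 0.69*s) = -1.3179*s^5 + 7.4834*s^4 + 0.4213*s^3 + 1.2135*s^2 + 20.4468*s + 4.1509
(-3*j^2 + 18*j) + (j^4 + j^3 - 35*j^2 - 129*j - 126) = j^4 + j^3 - 38*j^2 - 111*j - 126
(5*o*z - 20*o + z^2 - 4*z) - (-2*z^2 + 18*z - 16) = 5*o*z - 20*o + 3*z^2 - 22*z + 16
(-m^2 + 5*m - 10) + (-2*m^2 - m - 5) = -3*m^2 + 4*m - 15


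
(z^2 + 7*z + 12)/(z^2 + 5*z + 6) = (z + 4)/(z + 2)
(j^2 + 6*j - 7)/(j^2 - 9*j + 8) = (j + 7)/(j - 8)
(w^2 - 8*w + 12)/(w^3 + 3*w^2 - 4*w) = (w^2 - 8*w + 12)/(w*(w^2 + 3*w - 4))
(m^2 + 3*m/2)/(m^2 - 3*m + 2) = m*(2*m + 3)/(2*(m^2 - 3*m + 2))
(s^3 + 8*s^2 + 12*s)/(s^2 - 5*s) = (s^2 + 8*s + 12)/(s - 5)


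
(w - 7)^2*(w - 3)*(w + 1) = w^4 - 16*w^3 + 74*w^2 - 56*w - 147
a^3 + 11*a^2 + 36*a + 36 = (a + 2)*(a + 3)*(a + 6)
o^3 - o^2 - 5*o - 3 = (o - 3)*(o + 1)^2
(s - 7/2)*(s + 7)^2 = s^3 + 21*s^2/2 - 343/2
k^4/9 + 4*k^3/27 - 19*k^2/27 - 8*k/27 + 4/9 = (k/3 + 1/3)*(k/3 + 1)*(k - 2)*(k - 2/3)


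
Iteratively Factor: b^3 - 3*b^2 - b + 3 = (b - 1)*(b^2 - 2*b - 3) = (b - 3)*(b - 1)*(b + 1)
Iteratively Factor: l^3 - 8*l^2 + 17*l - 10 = (l - 5)*(l^2 - 3*l + 2) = (l - 5)*(l - 1)*(l - 2)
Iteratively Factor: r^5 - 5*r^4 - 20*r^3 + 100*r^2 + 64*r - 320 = (r + 2)*(r^4 - 7*r^3 - 6*r^2 + 112*r - 160) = (r - 2)*(r + 2)*(r^3 - 5*r^2 - 16*r + 80) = (r - 5)*(r - 2)*(r + 2)*(r^2 - 16) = (r - 5)*(r - 2)*(r + 2)*(r + 4)*(r - 4)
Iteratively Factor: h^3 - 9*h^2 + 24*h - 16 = (h - 1)*(h^2 - 8*h + 16) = (h - 4)*(h - 1)*(h - 4)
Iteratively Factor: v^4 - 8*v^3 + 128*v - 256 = (v - 4)*(v^3 - 4*v^2 - 16*v + 64) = (v - 4)^2*(v^2 - 16) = (v - 4)^2*(v + 4)*(v - 4)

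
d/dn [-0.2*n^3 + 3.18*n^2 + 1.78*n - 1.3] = -0.6*n^2 + 6.36*n + 1.78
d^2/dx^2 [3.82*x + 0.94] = 0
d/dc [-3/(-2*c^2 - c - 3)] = 3*(-4*c - 1)/(2*c^2 + c + 3)^2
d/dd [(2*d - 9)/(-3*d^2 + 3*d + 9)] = (-2*d^2 + 2*d + (2*d - 9)*(2*d - 1) + 6)/(3*(-d^2 + d + 3)^2)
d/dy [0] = 0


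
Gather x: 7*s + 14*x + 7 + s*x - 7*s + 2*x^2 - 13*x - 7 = 2*x^2 + x*(s + 1)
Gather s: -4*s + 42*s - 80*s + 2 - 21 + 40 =21 - 42*s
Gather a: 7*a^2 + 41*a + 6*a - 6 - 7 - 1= 7*a^2 + 47*a - 14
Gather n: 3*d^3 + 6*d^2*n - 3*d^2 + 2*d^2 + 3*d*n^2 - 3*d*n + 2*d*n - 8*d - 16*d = 3*d^3 - d^2 + 3*d*n^2 - 24*d + n*(6*d^2 - d)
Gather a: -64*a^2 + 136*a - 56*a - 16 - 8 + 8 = -64*a^2 + 80*a - 16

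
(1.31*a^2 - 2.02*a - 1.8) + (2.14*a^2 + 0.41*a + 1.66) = 3.45*a^2 - 1.61*a - 0.14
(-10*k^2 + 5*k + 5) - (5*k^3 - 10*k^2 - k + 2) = -5*k^3 + 6*k + 3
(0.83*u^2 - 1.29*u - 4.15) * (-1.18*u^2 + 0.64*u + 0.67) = -0.9794*u^4 + 2.0534*u^3 + 4.6275*u^2 - 3.5203*u - 2.7805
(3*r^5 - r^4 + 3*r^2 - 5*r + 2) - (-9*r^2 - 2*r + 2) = 3*r^5 - r^4 + 12*r^2 - 3*r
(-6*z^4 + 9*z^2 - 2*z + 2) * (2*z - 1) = -12*z^5 + 6*z^4 + 18*z^3 - 13*z^2 + 6*z - 2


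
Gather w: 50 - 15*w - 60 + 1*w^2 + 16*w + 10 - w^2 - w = 0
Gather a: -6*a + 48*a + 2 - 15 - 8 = 42*a - 21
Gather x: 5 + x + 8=x + 13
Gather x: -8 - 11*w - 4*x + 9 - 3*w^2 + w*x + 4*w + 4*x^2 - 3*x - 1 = -3*w^2 - 7*w + 4*x^2 + x*(w - 7)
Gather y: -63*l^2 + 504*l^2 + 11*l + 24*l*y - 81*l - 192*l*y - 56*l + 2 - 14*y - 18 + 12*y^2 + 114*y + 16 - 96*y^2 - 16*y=441*l^2 - 126*l - 84*y^2 + y*(84 - 168*l)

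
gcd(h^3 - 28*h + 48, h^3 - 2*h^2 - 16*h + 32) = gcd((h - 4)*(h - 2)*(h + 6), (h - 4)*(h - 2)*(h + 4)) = h^2 - 6*h + 8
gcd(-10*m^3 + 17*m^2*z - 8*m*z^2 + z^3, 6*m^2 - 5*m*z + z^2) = -2*m + z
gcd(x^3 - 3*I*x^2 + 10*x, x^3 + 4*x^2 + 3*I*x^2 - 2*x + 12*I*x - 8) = x + 2*I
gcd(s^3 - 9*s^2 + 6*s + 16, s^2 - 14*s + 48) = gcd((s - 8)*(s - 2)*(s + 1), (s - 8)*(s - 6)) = s - 8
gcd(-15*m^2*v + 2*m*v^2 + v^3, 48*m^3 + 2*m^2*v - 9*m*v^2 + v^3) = -3*m + v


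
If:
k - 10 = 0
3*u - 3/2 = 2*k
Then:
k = 10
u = 43/6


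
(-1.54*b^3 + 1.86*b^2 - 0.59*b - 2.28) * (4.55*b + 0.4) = -7.007*b^4 + 7.847*b^3 - 1.9405*b^2 - 10.61*b - 0.912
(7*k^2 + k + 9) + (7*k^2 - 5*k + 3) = 14*k^2 - 4*k + 12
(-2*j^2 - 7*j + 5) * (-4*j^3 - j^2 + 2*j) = 8*j^5 + 30*j^4 - 17*j^3 - 19*j^2 + 10*j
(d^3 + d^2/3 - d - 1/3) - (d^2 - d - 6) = d^3 - 2*d^2/3 + 17/3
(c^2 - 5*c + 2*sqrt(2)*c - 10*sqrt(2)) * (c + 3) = c^3 - 2*c^2 + 2*sqrt(2)*c^2 - 15*c - 4*sqrt(2)*c - 30*sqrt(2)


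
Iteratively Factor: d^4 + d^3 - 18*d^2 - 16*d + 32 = (d - 1)*(d^3 + 2*d^2 - 16*d - 32) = (d - 1)*(d + 4)*(d^2 - 2*d - 8) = (d - 4)*(d - 1)*(d + 4)*(d + 2)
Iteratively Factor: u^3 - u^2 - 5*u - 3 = (u + 1)*(u^2 - 2*u - 3) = (u + 1)^2*(u - 3)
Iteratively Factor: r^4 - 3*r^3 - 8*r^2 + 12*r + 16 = (r + 1)*(r^3 - 4*r^2 - 4*r + 16) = (r - 2)*(r + 1)*(r^2 - 2*r - 8) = (r - 2)*(r + 1)*(r + 2)*(r - 4)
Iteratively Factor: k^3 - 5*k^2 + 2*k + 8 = (k - 2)*(k^2 - 3*k - 4) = (k - 2)*(k + 1)*(k - 4)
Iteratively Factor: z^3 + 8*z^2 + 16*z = (z + 4)*(z^2 + 4*z) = z*(z + 4)*(z + 4)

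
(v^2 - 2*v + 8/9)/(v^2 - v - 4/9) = (3*v - 2)/(3*v + 1)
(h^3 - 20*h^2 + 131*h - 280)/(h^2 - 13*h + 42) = (h^2 - 13*h + 40)/(h - 6)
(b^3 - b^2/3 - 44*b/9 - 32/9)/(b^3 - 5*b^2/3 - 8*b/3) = (b + 4/3)/b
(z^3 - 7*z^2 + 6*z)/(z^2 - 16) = z*(z^2 - 7*z + 6)/(z^2 - 16)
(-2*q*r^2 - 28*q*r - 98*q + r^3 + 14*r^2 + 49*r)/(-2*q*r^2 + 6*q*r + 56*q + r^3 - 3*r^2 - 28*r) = (r^2 + 14*r + 49)/(r^2 - 3*r - 28)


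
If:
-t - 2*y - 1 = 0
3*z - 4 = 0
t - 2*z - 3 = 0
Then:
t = 17/3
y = -10/3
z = 4/3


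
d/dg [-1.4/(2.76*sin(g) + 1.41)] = 3.864*cos(g)/(2.76*sin(g) + 1.41)^2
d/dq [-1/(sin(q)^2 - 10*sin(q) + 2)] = 2*(sin(q) - 5)*cos(q)/(sin(q)^2 - 10*sin(q) + 2)^2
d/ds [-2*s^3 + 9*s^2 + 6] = 6*s*(3 - s)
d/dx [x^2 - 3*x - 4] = 2*x - 3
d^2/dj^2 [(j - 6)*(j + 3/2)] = 2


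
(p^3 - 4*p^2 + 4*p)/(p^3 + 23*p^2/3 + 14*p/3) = 3*(p^2 - 4*p + 4)/(3*p^2 + 23*p + 14)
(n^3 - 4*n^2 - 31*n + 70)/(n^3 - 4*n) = (n^2 - 2*n - 35)/(n*(n + 2))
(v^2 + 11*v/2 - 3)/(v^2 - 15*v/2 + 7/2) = (v + 6)/(v - 7)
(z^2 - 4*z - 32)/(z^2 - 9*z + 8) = (z + 4)/(z - 1)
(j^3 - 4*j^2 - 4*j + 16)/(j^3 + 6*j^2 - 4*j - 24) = (j - 4)/(j + 6)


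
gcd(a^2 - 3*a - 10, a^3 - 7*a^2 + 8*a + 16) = 1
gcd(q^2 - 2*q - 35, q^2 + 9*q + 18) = 1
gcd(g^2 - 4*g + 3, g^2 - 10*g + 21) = g - 3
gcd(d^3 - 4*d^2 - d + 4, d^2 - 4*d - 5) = d + 1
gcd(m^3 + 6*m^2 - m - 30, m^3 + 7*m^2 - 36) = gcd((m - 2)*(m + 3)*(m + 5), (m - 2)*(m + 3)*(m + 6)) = m^2 + m - 6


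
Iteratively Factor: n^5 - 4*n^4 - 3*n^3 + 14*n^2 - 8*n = (n + 2)*(n^4 - 6*n^3 + 9*n^2 - 4*n) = (n - 1)*(n + 2)*(n^3 - 5*n^2 + 4*n) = (n - 4)*(n - 1)*(n + 2)*(n^2 - n) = n*(n - 4)*(n - 1)*(n + 2)*(n - 1)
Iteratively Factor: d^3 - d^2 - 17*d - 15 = (d + 3)*(d^2 - 4*d - 5) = (d + 1)*(d + 3)*(d - 5)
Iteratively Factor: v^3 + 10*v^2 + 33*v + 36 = (v + 3)*(v^2 + 7*v + 12) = (v + 3)^2*(v + 4)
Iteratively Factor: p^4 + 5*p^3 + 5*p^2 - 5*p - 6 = (p + 3)*(p^3 + 2*p^2 - p - 2) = (p + 1)*(p + 3)*(p^2 + p - 2) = (p - 1)*(p + 1)*(p + 3)*(p + 2)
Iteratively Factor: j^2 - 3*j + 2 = (j - 2)*(j - 1)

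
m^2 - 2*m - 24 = (m - 6)*(m + 4)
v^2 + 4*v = v*(v + 4)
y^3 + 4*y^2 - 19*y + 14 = (y - 2)*(y - 1)*(y + 7)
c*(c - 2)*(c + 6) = c^3 + 4*c^2 - 12*c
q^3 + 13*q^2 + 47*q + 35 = (q + 1)*(q + 5)*(q + 7)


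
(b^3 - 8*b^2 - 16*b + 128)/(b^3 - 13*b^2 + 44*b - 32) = (b + 4)/(b - 1)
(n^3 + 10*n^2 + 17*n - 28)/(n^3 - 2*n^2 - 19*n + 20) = (n + 7)/(n - 5)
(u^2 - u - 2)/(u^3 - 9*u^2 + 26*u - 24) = (u + 1)/(u^2 - 7*u + 12)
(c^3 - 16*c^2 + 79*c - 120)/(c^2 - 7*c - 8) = (c^2 - 8*c + 15)/(c + 1)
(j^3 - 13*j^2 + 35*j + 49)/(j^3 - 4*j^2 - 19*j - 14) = (j - 7)/(j + 2)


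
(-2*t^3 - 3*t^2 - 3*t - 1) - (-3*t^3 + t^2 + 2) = t^3 - 4*t^2 - 3*t - 3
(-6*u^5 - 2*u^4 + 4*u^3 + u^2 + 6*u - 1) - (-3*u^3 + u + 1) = -6*u^5 - 2*u^4 + 7*u^3 + u^2 + 5*u - 2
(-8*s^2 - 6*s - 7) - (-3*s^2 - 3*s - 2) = -5*s^2 - 3*s - 5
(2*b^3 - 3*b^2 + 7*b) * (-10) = -20*b^3 + 30*b^2 - 70*b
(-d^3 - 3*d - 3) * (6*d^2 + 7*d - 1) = -6*d^5 - 7*d^4 - 17*d^3 - 39*d^2 - 18*d + 3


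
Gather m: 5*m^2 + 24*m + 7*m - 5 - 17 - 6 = 5*m^2 + 31*m - 28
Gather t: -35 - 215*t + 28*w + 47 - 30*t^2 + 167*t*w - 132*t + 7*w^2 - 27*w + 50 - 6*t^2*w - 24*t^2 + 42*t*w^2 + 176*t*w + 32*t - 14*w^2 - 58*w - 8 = t^2*(-6*w - 54) + t*(42*w^2 + 343*w - 315) - 7*w^2 - 57*w + 54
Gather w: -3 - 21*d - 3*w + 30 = -21*d - 3*w + 27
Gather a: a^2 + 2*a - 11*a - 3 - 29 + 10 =a^2 - 9*a - 22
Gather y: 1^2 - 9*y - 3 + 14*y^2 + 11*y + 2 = 14*y^2 + 2*y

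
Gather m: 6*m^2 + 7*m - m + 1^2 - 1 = 6*m^2 + 6*m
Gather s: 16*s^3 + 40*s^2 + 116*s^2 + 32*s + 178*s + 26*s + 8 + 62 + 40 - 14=16*s^3 + 156*s^2 + 236*s + 96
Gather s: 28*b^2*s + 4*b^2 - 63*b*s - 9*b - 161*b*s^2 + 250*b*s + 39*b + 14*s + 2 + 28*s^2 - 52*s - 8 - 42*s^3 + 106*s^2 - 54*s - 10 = 4*b^2 + 30*b - 42*s^3 + s^2*(134 - 161*b) + s*(28*b^2 + 187*b - 92) - 16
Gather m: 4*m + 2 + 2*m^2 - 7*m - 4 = 2*m^2 - 3*m - 2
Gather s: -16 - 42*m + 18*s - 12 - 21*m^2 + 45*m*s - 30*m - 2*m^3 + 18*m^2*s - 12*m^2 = -2*m^3 - 33*m^2 - 72*m + s*(18*m^2 + 45*m + 18) - 28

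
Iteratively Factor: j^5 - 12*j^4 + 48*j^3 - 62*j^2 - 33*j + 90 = (j - 3)*(j^4 - 9*j^3 + 21*j^2 + j - 30) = (j - 5)*(j - 3)*(j^3 - 4*j^2 + j + 6) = (j - 5)*(j - 3)*(j - 2)*(j^2 - 2*j - 3) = (j - 5)*(j - 3)*(j - 2)*(j + 1)*(j - 3)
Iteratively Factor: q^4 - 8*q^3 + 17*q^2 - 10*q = (q - 5)*(q^3 - 3*q^2 + 2*q) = q*(q - 5)*(q^2 - 3*q + 2) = q*(q - 5)*(q - 2)*(q - 1)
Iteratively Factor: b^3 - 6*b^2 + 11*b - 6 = (b - 1)*(b^2 - 5*b + 6) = (b - 2)*(b - 1)*(b - 3)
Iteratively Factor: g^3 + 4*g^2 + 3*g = (g)*(g^2 + 4*g + 3) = g*(g + 1)*(g + 3)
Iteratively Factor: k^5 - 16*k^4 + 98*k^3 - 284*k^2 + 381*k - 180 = (k - 3)*(k^4 - 13*k^3 + 59*k^2 - 107*k + 60) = (k - 5)*(k - 3)*(k^3 - 8*k^2 + 19*k - 12) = (k - 5)*(k - 4)*(k - 3)*(k^2 - 4*k + 3) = (k - 5)*(k - 4)*(k - 3)*(k - 1)*(k - 3)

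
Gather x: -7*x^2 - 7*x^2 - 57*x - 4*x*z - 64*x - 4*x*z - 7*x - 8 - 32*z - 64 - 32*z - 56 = -14*x^2 + x*(-8*z - 128) - 64*z - 128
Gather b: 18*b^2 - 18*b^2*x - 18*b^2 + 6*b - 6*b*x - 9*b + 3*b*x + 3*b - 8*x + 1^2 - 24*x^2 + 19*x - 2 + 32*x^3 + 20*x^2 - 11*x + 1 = -18*b^2*x - 3*b*x + 32*x^3 - 4*x^2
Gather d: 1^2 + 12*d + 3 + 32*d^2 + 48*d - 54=32*d^2 + 60*d - 50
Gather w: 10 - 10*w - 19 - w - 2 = -11*w - 11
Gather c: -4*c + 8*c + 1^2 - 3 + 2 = 4*c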